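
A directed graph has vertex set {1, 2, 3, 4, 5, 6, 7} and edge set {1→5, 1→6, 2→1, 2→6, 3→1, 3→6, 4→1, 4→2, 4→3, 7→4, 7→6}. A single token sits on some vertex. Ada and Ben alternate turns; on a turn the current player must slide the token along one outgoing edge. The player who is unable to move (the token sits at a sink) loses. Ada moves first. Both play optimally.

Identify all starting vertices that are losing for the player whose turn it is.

4, 5, 6

Compute win/loss labels from the base case upward. A position with no move is L. Any other position is W if it can reach an L in one move, else L.
Every edge goes from a vertex to one that appears earlier in the order 6, 5, 1, 3, 2, 4, 7, so processing vertices in that order labels each vertex after all of its successors.
6: no outgoing edge → L
5: no outgoing edge → L
1: →5(L), so W
3: →6(L), so W
2: →6(L), so W
4: →2(W), 3(W), 1(W) — all W, so L
7: →4(L), so W
The losing starting vertices are exactly the entries labelled L in this table (3 of them).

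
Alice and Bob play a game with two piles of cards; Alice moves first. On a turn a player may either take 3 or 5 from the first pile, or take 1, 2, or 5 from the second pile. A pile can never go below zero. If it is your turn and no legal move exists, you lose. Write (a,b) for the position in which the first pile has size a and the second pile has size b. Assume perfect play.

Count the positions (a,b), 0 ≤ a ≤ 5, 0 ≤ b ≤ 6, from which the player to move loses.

15

Positions with no move are L. A position that does have a move is losing for the player to move precisely when every available move leads to a winning position for the opponent. Fill in the labels:
Every move lowers a or b (never raises either), so fill the grid row by row in increasing a, and left to right within a row: each cell's successors are then already labelled.
      b=0  b=1  b=2  b=3  b=4  b=5  b=6
a=0:    L    W    W    L    W    W    L
a=1:    L    W    W    L    W    W    L
a=2:    L    W    W    L    W    W    L
a=3:    W    L    W    W    L    W    W
a=4:    W    L    W    W    L    W    W
a=5:    W    L    W    W    L    W    W
Cells with no legal move (terminal, hence L): (0,0), (1,0), (2,0).
The remaining L cells, each justified by listing all of its moves:
(0,3): only reaches (0,2)(W), (0,1)(W), all W → L
(0,6): only reaches (0,5)(W), (0,4)(W), (0,1)(W), all W → L
(1,3): only reaches (1,2)(W), (1,1)(W), all W → L
(1,6): only reaches (1,5)(W), (1,4)(W), (1,1)(W), all W → L
(2,3): only reaches (2,2)(W), (2,1)(W), all W → L
(2,6): only reaches (2,5)(W), (2,4)(W), (2,1)(W), all W → L
(3,1): only reaches (0,1)(W), (3,0)(W), all W → L
(3,4): only reaches (0,4)(W), (3,3)(W), (3,2)(W), all W → L
(4,1): only reaches (1,1)(W), (4,0)(W), all W → L
(4,4): only reaches (1,4)(W), (4,3)(W), (4,2)(W), all W → L
(5,1): only reaches (2,1)(W), (0,1)(W), (5,0)(W), all W → L
(5,4): only reaches (2,4)(W), (0,4)(W), (5,3)(W), (5,2)(W), all W → L
Every other cell has at least one move into one of the L cells above, so it is W.
L cells per row: a=0: 3, a=1: 3, a=2: 3, a=3: 2, a=4: 2, a=5: 2; total 15.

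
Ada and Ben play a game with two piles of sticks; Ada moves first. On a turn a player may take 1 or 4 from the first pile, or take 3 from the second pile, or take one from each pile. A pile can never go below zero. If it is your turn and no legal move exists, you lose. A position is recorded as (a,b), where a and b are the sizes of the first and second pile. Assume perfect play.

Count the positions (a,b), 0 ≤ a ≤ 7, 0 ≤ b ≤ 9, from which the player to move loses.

Work bottom-up. With no move the player to move loses. Otherwise the position is W if at least one move leads to an L position for the opponent, and L if every move leads to a W.
Every move lowers a or b (never raises either), so fill the grid row by row in increasing a, and left to right within a row: each cell's successors are then already labelled.
      b=0  b=1  b=2  b=3  b=4  b=5  b=6  b=7  b=8  b=9
a=0:    L    L    L    W    W    W    L    L    L    W
a=1:    W    W    W    W    L    L    W    W    W    W
a=2:    L    L    L    W    W    W    W    L    L    L
a=3:    W    W    W    W    L    L    L    W    W    W
a=4:    W    W    W    L    W    W    W    W    W    L
a=5:    L    L    L    W    W    W    L    L    L    W
a=6:    W    W    W    W    L    L    W    W    W    W
a=7:    L    L    L    W    W    W    W    L    L    L
Cells with no legal move (terminal, hence L): (0,0), (0,1), (0,2).
The remaining L cells, each justified by listing all of its moves:
(0,6): the only move is to (0,3)(W), a W ⇒ L
(0,7): the only move is to (0,4)(W), a W ⇒ L
(0,8): the only move is to (0,5)(W), a W ⇒ L
(1,4): moves to (0,4)(W), (1,1)(W), (0,3)(W); every one is W ⇒ L
(1,5): moves to (0,5)(W), (1,2)(W), (0,4)(W); every one is W ⇒ L
(2,0): the only move is to (1,0)(W), a W ⇒ L
(2,1): moves to (1,1)(W), (1,0)(W); every one is W ⇒ L
(2,2): moves to (1,2)(W), (1,1)(W); every one is W ⇒ L
(2,7): moves to (1,7)(W), (2,4)(W), (1,6)(W); every one is W ⇒ L
(2,8): moves to (1,8)(W), (2,5)(W), (1,7)(W); every one is W ⇒ L
(2,9): moves to (1,9)(W), (2,6)(W), (1,8)(W); every one is W ⇒ L
(3,4): moves to (2,4)(W), (3,1)(W), (2,3)(W); every one is W ⇒ L
(3,5): moves to (2,5)(W), (3,2)(W), (2,4)(W); every one is W ⇒ L
(3,6): moves to (2,6)(W), (3,3)(W), (2,5)(W); every one is W ⇒ L
(4,3): moves to (3,3)(W), (0,3)(W), (4,0)(W), (3,2)(W); every one is W ⇒ L
(4,9): moves to (3,9)(W), (0,9)(W), (4,6)(W), (3,8)(W); every one is W ⇒ L
(5,0): moves to (4,0)(W), (1,0)(W); every one is W ⇒ L
(5,1): moves to (4,1)(W), (1,1)(W), (4,0)(W); every one is W ⇒ L
(5,2): moves to (4,2)(W), (1,2)(W), (4,1)(W); every one is W ⇒ L
(5,6): moves to (4,6)(W), (1,6)(W), (5,3)(W), (4,5)(W); every one is W ⇒ L
(5,7): moves to (4,7)(W), (1,7)(W), (5,4)(W), (4,6)(W); every one is W ⇒ L
(5,8): moves to (4,8)(W), (1,8)(W), (5,5)(W), (4,7)(W); every one is W ⇒ L
(6,4): moves to (5,4)(W), (2,4)(W), (6,1)(W), (5,3)(W); every one is W ⇒ L
(6,5): moves to (5,5)(W), (2,5)(W), (6,2)(W), (5,4)(W); every one is W ⇒ L
(7,0): moves to (6,0)(W), (3,0)(W); every one is W ⇒ L
(7,1): moves to (6,1)(W), (3,1)(W), (6,0)(W); every one is W ⇒ L
(7,2): moves to (6,2)(W), (3,2)(W), (6,1)(W); every one is W ⇒ L
(7,7): moves to (6,7)(W), (3,7)(W), (7,4)(W), (6,6)(W); every one is W ⇒ L
(7,8): moves to (6,8)(W), (3,8)(W), (7,5)(W), (6,7)(W); every one is W ⇒ L
(7,9): moves to (6,9)(W), (3,9)(W), (7,6)(W), (6,8)(W); every one is W ⇒ L
Every other cell has at least one move into one of the L cells above, so it is W.
L cells per row: a=0: 6, a=1: 2, a=2: 6, a=3: 3, a=4: 2, a=5: 6, a=6: 2, a=7: 6; total 33.

33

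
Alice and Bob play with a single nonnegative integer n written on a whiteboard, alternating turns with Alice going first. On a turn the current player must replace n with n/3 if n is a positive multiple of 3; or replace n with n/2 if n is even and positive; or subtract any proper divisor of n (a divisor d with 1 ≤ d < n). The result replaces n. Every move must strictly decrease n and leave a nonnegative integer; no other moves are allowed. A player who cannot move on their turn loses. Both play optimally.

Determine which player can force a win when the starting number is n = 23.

Compute win/loss labels from the base case upward. A position with no move is L. Any other position is W if it can reach an L in one move, else L.
n=0: no move → L
n=1: no move → L
n=2: W (go to 1, an L position)
n=3: W (go to 1, an L position)
n=4: L (options 2(W), 3(W) are all W)
n=5: W (go to 4, an L position)
n=6: W (go to 4, an L position)
n=7: L (sole option 6(W) is W)
n=8: W (go to 4, an L position)
n=9: L (options 3(W), 6(W), 8(W) are all W)
n=10: W (go to 9, an L position)
n=11: L (sole option 10(W) is W)
n=12: W (go to 4, an L position)
n=13: L (sole option 12(W) is W)
n=14: W (go to 7, an L position)
n=15: L (options 5(W), 10(W), 12(W), 14(W) are all W)
n=16: W (go to 15, an L position)
n=17: L (sole option 16(W) is W)
n=18: W (go to 9, an L position)
n=19: L (sole option 18(W) is W)
n=20: W (go to 15, an L position)
n=21: W (go to 7, an L position)
n=22: W (go to 11, an L position)
n=23: L (sole option 22(W) is W)
Every move from 23 reaches a W position, so the mover loses.

Bob wins.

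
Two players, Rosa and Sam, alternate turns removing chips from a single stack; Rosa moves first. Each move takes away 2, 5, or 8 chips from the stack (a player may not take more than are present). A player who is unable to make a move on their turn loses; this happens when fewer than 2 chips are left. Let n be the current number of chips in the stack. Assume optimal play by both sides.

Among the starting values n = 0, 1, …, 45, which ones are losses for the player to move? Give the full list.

Classify positions by backward induction: terminal positions (no move available) are L. From any other position, the mover wins iff some move reaches an L.
n=0: no move → L
n=1: no move → L
n=2: reaches L-position 0 → W
n=3: reaches L-position 1 → W
n=4: only reaches 2(W), which is W → L
n=5: reaches L-position 0 → W
n=6: reaches L-position 4 → W
n=7: only reaches 5(W), 2(W), all W → L
n=8: reaches L-position 0 → W
n=9: reaches L-position 7 → W
n=10: only reaches 8(W), 5(W), 2(W), all W → L
n=11: only reaches 9(W), 6(W), 3(W), all W → L
n=12: reaches L-position 10 → W
n=13: reaches L-position 11 → W
n=14: only reaches 12(W), 9(W), 6(W), all W → L
n=15: reaches L-position 10 → W
n=16: reaches L-position 14 → W
n=17: only reaches 15(W), 12(W), 9(W), all W → L
n=18: reaches L-position 10 → W
n=19: reaches L-position 17 → W
n=20: only reaches 18(W), 15(W), 12(W), all W → L
n=21: only reaches 19(W), 16(W), 13(W), all W → L
n=22: reaches L-position 20 → W
n=23: reaches L-position 21 → W
n=24: only reaches 22(W), 19(W), 16(W), all W → L
n=25: reaches L-position 20 → W
n=26: reaches L-position 24 → W
n=27: only reaches 25(W), 22(W), 19(W), all W → L
n=28: reaches L-position 20 → W
n=29: reaches L-position 27 → W
n=30: only reaches 28(W), 25(W), 22(W), all W → L
n=31: only reaches 29(W), 26(W), 23(W), all W → L
n=32: reaches L-position 30 → W
n=33: reaches L-position 31 → W
n=34: only reaches 32(W), 29(W), 26(W), all W → L
n=35: reaches L-position 30 → W
n=36: reaches L-position 34 → W
n=37: only reaches 35(W), 32(W), 29(W), all W → L
n=38: reaches L-position 30 → W
n=39: reaches L-position 37 → W
n=40: only reaches 38(W), 35(W), 32(W), all W → L
n=41: only reaches 39(W), 36(W), 33(W), all W → L
n=42: reaches L-position 40 → W
n=43: reaches L-position 41 → W
n=44: only reaches 42(W), 39(W), 36(W), all W → L
n=45: reaches L-position 40 → W
The losing starting values of n are exactly the entries labelled L in this table (19 of them).

0, 1, 4, 7, 10, 11, 14, 17, 20, 21, 24, 27, 30, 31, 34, 37, 40, 41, 44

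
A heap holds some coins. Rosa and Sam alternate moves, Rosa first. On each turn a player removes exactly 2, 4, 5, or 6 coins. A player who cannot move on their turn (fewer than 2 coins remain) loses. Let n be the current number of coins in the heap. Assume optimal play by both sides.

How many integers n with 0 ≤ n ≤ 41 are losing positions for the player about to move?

Use the standard recursion: the mover loses at a terminal position; elsewhere, the mover wins exactly when some move hands the opponent an L position.
n=0: no move → L
n=1: no move → L
n=2: →0(L), so W
n=3: →1(L), so W
n=4: →0(L), so W
n=5: →1(L), so W
n=6: →1(L), so W
n=7: →1(L), so W
n=8: →6(W), 4(W), 3(W), 2(W) — all W, so L
n=9: →7(W), 5(W), 4(W), 3(W) — all W, so L
n=10: →8(L), so W
n=11: →9(L), so W
n=12: →8(L), so W
n=13: →9(L), so W
n=14: →9(L), so W
n=15: →9(L), so W
n=16: →14(W), 12(W), 11(W), 10(W) — all W, so L
n=17: →15(W), 13(W), 12(W), 11(W) — all W, so L
n=18: →16(L), so W
n=19: →17(L), so W
n=20: →16(L), so W
n=21: →17(L), so W
n=22: →17(L), so W
n=23: →17(L), so W
n=24: →22(W), 20(W), 19(W), 18(W) — all W, so L
n=25: →23(W), 21(W), 20(W), 19(W) — all W, so L
n=26: →24(L), so W
n=27: →25(L), so W
n=28: →24(L), so W
n=29: →25(L), so W
n=30: →25(L), so W
n=31: →25(L), so W
n=32: →30(W), 28(W), 27(W), 26(W) — all W, so L
n=33: →31(W), 29(W), 28(W), 27(W) — all W, so L
n=34: →32(L), so W
n=35: →33(L), so W
n=36: →32(L), so W
n=37: →33(L), so W
n=38: →33(L), so W
n=39: →33(L), so W
n=40: →38(W), 36(W), 35(W), 34(W) — all W, so L
n=41: →39(W), 37(W), 36(W), 35(W) — all W, so L
L entries with 0 ≤ n ≤ 41: n = 0, 1, 8, 9, 16, 17, 24, 25, 32, 33, 40, 41; that makes 12.

12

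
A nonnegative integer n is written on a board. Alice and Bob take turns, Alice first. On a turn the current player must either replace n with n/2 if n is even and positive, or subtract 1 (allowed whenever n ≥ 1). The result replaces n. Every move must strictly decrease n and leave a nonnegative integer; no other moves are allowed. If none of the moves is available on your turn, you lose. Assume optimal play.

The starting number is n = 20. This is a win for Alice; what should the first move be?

Move to 19.

Label each position W (a win for the player to move) or L (a loss). A position with no legal move is L; any other position is W exactly when some move reaches an L, and L when every move reaches a W.
n=0: no move → L
n=1: reaches L-position 0 → W
n=2: only reaches 1(W), which is W → L
n=3: reaches L-position 2 → W
n=4: reaches L-position 2 → W
n=5: only reaches 4(W), which is W → L
n=6: reaches L-position 5 → W
n=7: only reaches 6(W), which is W → L
n=8: reaches L-position 7 → W
n=9: only reaches 8(W), which is W → L
n=10: reaches L-position 5 → W
n=11: only reaches 10(W), which is W → L
n=12: reaches L-position 11 → W
n=13: only reaches 12(W), which is W → L
n=14: reaches L-position 7 → W
n=15: only reaches 14(W), which is W → L
n=16: reaches L-position 15 → W
n=17: only reaches 16(W), which is W → L
n=18: reaches L-position 9 → W
n=19: only reaches 18(W), which is W → L
n=20: reaches L-position 19 → W
From 20, the L positions reachable in one move are: 19.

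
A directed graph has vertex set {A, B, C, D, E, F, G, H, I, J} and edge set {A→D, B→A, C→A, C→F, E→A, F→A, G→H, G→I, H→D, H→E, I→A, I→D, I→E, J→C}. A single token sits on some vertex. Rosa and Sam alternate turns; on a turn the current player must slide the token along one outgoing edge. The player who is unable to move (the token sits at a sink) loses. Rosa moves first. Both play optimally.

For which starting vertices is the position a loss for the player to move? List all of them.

Classify positions by backward induction: terminal positions (no move available) are L. From any other position, the mover wins iff some move reaches an L.
Every edge goes from a vertex to one that appears earlier in the order D, A, E, I, H, G, F, C, B, J, so processing vertices in that order labels each vertex after all of its successors.
D: no outgoing edge → L
A: can move to D, which is L ⇒ W
E: the only move is to A(W), a W ⇒ L
I: can move to E, which is L ⇒ W
H: can move to E, which is L ⇒ W
G: moves to H(W), I(W); every one is W ⇒ L
F: the only move is to A(W), a W ⇒ L
C: can move to F, which is L ⇒ W
B: the only move is to A(W), a W ⇒ L
J: the only move is to C(W), a W ⇒ L
Reading off the rows marked L gives the requested list; there are 6 such vertices.

B, D, E, F, G, J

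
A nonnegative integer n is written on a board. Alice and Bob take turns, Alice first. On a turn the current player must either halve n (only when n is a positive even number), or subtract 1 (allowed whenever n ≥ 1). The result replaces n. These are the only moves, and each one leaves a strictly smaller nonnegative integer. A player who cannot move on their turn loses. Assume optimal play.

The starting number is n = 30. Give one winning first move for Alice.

Move to 15.

Use the standard recursion: the mover loses at a terminal position; elsewhere, the mover wins exactly when some move hands the opponent an L position.
n=0: no move → L
n=1: →0(L), so W
n=2: →1(W) only, which is W, so L
n=3: →2(L), so W
n=4: →2(L), so W
n=5: →4(W) only, which is W, so L
n=6: →5(L), so W
n=7: →6(W) only, which is W, so L
n=8: →7(L), so W
n=9: →8(W) only, which is W, so L
n=10: →5(L), so W
n=11: →10(W) only, which is W, so L
n=12: →11(L), so W
n=13: →12(W) only, which is W, so L
n=14: →7(L), so W
n=15: →14(W) only, which is W, so L
n=16: →15(L), so W
n=17: →16(W) only, which is W, so L
n=18: →9(L), so W
n=19: →18(W) only, which is W, so L
n=20: →19(L), so W
n=21: →20(W) only, which is W, so L
n=22: →11(L), so W
n=23: →22(W) only, which is W, so L
n=24: →23(L), so W
n=25: →24(W) only, which is W, so L
n=26: →13(L), so W
n=27: →26(W) only, which is W, so L
n=28: →27(L), so W
n=29: →28(W) only, which is W, so L
n=30: →15(L), so W
From 30, the L positions reachable in one move are: 15, 29. Any move reaching one of these is winning.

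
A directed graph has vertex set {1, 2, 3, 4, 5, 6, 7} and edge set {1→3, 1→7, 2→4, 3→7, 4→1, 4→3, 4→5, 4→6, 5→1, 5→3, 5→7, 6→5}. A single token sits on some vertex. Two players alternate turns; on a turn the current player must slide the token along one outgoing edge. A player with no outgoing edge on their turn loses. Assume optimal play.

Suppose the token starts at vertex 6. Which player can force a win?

The second player wins.

Label each position W (a win for the player to move) or L (a loss). A position with no legal move is L; any other position is W exactly when some move reaches an L, and L when every move reaches a W.
Every edge goes from a vertex to one that appears earlier in the order 7, 3, 1, 5, 6, 4, 2, so processing vertices in that order labels each vertex after all of its successors.
7: no outgoing edge → L
3: can move to 7, which is L ⇒ W
1: can move to 7, which is L ⇒ W
5: can move to 7, which is L ⇒ W
6: the only move is to 5(W), a W ⇒ L
4: can move to 6, which is L ⇒ W
2: the only move is to 4(W), a W ⇒ L
The starting position 6 is L: whatever the player to move does, the opponent receives a W position.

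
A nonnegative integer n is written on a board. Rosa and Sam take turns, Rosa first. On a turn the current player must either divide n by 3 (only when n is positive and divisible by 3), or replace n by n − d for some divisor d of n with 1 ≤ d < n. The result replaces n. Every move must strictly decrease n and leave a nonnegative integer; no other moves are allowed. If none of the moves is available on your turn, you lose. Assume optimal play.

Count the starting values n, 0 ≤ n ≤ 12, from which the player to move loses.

Compute win/loss labels from the base case upward. A position with no move is L. Any other position is W if it can reach an L in one move, else L.
n=0: no move → L
n=1: no move → L
n=2: can move to 1, which is L ⇒ W
n=3: can move to 1, which is L ⇒ W
n=4: moves to 2(W), 3(W); every one is W ⇒ L
n=5: can move to 4, which is L ⇒ W
n=6: can move to 4, which is L ⇒ W
n=7: the only move is to 6(W), a W ⇒ L
n=8: can move to 4, which is L ⇒ W
n=9: moves to 3(W), 6(W), 8(W); every one is W ⇒ L
n=10: can move to 9, which is L ⇒ W
n=11: the only move is to 10(W), a W ⇒ L
n=12: can move to 4, which is L ⇒ W
L entries with 0 ≤ n ≤ 12: n = 0, 1, 4, 7, 9, 11; that makes 6.

6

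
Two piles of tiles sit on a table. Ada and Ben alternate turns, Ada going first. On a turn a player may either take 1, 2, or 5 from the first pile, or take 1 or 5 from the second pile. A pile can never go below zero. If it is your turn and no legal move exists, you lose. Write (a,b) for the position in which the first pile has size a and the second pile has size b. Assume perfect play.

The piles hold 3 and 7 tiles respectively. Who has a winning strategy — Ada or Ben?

Ada wins.

Use the standard recursion: the mover loses at a terminal position; elsewhere, the mover wins exactly when some move hands the opponent an L position.
No move ever increases a pile, so every position that can arise here has a ≤ 3 and b ≤ 7; it is enough to label the cells with 0 ≤ a ≤ 3 and 0 ≤ b ≤ 7.
Every move lowers a or b (never raises either), so fill the grid row by row in increasing a, and left to right within a row: each cell's successors are then already labelled.
      b=0  b=1  b=2  b=3  b=4  b=5  b=6  b=7
a=0:    L    W    L    W    L    W    L    W
a=1:    W    L    W    L    W    L    W    L
a=2:    W    W    W    W    W    W    W    W
a=3:    L    W    L    W    L    W    L    W
Cells with no legal move (terminal, hence L): (0,0).
The remaining L cells, each justified by listing all of its moves:
(0,2): L (sole option (0,1)(W) is W)
(0,4): L (sole option (0,3)(W) is W)
(0,6): L (options (0,5)(W), (0,1)(W) are all W)
(1,1): L (options (0,1)(W), (1,0)(W) are all W)
(1,3): L (options (0,3)(W), (1,2)(W) are all W)
(1,5): L (options (0,5)(W), (1,4)(W), (1,0)(W) are all W)
(1,7): L (options (0,7)(W), (1,6)(W), (1,2)(W) are all W)
(3,0): L (options (2,0)(W), (1,0)(W) are all W)
(3,2): L (options (2,2)(W), (1,2)(W), (3,1)(W) are all W)
(3,4): L (options (2,4)(W), (1,4)(W), (3,3)(W) are all W)
(3,6): L (options (2,6)(W), (1,6)(W), (3,5)(W), (3,1)(W) are all W)
Every other cell has at least one move into one of the L cells above, so it is W.
The starting position (3,7) is W: Ada should move to (1,7), handing over an L position.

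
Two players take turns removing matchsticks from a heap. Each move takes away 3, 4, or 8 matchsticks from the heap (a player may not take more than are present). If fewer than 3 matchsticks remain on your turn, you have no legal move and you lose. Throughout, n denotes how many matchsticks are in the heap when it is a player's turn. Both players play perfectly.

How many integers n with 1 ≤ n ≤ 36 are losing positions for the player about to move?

12

Use the standard recursion: the mover loses at a terminal position; elsewhere, the mover wins exactly when some move hands the opponent an L position.
n=0: no move → L
n=1: no move → L
n=2: no move → L
n=3: reaches L-position 0 → W
n=4: reaches L-position 1 → W
n=5: reaches L-position 2 → W
n=6: reaches L-position 2 → W
n=7: only reaches 4(W), 3(W), all W → L
n=8: reaches L-position 0 → W
n=9: reaches L-position 1 → W
n=10: reaches L-position 7 → W
n=11: reaches L-position 7 → W
n=12: only reaches 9(W), 8(W), 4(W), all W → L
n=13: only reaches 10(W), 9(W), 5(W), all W → L
n=14: only reaches 11(W), 10(W), 6(W), all W → L
n=15: reaches L-position 12 → W
n=16: reaches L-position 13 → W
n=17: reaches L-position 14 → W
n=18: reaches L-position 14 → W
n=19: only reaches 16(W), 15(W), 11(W), all W → L
n=20: reaches L-position 12 → W
n=21: reaches L-position 13 → W
n=22: reaches L-position 19 → W
n=23: reaches L-position 19 → W
n=24: only reaches 21(W), 20(W), 16(W), all W → L
n=25: only reaches 22(W), 21(W), 17(W), all W → L
n=26: only reaches 23(W), 22(W), 18(W), all W → L
n=27: reaches L-position 24 → W
n=28: reaches L-position 25 → W
n=29: reaches L-position 26 → W
n=30: reaches L-position 26 → W
n=31: only reaches 28(W), 27(W), 23(W), all W → L
n=32: reaches L-position 24 → W
n=33: reaches L-position 25 → W
n=34: reaches L-position 31 → W
n=35: reaches L-position 31 → W
n=36: only reaches 33(W), 32(W), 28(W), all W → L
L entries with 1 ≤ n ≤ 36 (n=0 is outside the asked range and is not counted): n = 1, 2, 7, 12, 13, 14, 19, 24, 25, 26, 31, 36; that makes 12.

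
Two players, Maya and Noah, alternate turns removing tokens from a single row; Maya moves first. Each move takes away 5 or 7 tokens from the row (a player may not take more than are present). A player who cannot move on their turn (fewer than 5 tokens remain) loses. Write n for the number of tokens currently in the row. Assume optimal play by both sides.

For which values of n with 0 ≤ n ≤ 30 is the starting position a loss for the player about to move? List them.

0, 1, 2, 3, 4, 12, 13, 14, 15, 16, 24, 25, 26, 27, 28

Build the W/L table. Terminal = L. A non-terminal position is W if it has a move to some L; otherwise it is L.
n=0: no move → L
n=1: no move → L
n=2: no move → L
n=3: no move → L
n=4: no move → L
n=5: reaches L-position 0 → W
n=6: reaches L-position 1 → W
n=7: reaches L-position 2 → W
n=8: reaches L-position 3 → W
n=9: reaches L-position 4 → W
n=10: reaches L-position 3 → W
n=11: reaches L-position 4 → W
n=12: only reaches 7(W), 5(W), all W → L
n=13: only reaches 8(W), 6(W), all W → L
n=14: only reaches 9(W), 7(W), all W → L
n=15: only reaches 10(W), 8(W), all W → L
n=16: only reaches 11(W), 9(W), all W → L
n=17: reaches L-position 12 → W
n=18: reaches L-position 13 → W
n=19: reaches L-position 14 → W
n=20: reaches L-position 15 → W
n=21: reaches L-position 16 → W
n=22: reaches L-position 15 → W
n=23: reaches L-position 16 → W
n=24: only reaches 19(W), 17(W), all W → L
n=25: only reaches 20(W), 18(W), all W → L
n=26: only reaches 21(W), 19(W), all W → L
n=27: only reaches 22(W), 20(W), all W → L
n=28: only reaches 23(W), 21(W), all W → L
n=29: reaches L-position 24 → W
n=30: reaches L-position 25 → W
The losing starting values of n are exactly the entries labelled L in this table (15 of them).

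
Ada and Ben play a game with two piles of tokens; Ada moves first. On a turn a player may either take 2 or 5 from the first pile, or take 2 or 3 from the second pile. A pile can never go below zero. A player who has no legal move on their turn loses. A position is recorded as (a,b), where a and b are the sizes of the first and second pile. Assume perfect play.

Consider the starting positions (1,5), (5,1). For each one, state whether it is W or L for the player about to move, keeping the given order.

Use the standard recursion: the mover loses at a terminal position; elsewhere, the mover wins exactly when some move hands the opponent an L position.
No move ever increases a pile, so every position that can arise here has a ≤ 5 and b ≤ 5; it is enough to label the cells with 0 ≤ a ≤ 5 and 0 ≤ b ≤ 5.
Every move lowers a or b (never raises either), so fill the grid row by row in increasing a, and left to right within a row: each cell's successors are then already labelled.
      b=0  b=1  b=2  b=3  b=4  b=5
a=0:    L    L    W    W    W    L
a=1:    L    L    W    W    W    L
a=2:    W    W    L    L    W    W
a=3:    W    W    L    L    W    W
a=4:    L    L    W    W    W    L
a=5:    W    W    W    W    L    W
Cells with no legal move (terminal, hence L): (0,0), (0,1), (1,0), (1,1).
The remaining L cells, each justified by listing all of its moves:
(0,5): →(0,3)(W), (0,2)(W) — all W, so L
(1,5): →(1,3)(W), (1,2)(W) — all W, so L
(2,2): →(0,2)(W), (2,0)(W) — all W, so L
(2,3): →(0,3)(W), (2,1)(W), (2,0)(W) — all W, so L
(3,2): →(1,2)(W), (3,0)(W) — all W, so L
(3,3): →(1,3)(W), (3,1)(W), (3,0)(W) — all W, so L
(4,0): →(2,0)(W) only, which is W, so L
(4,1): →(2,1)(W) only, which is W, so L
(4,5): →(2,5)(W), (4,3)(W), (4,2)(W) — all W, so L
(5,4): →(3,4)(W), (0,4)(W), (5,2)(W), (5,1)(W) — all W, so L
Every other cell has at least one move into one of the L cells above, so it is W.
(1,5): one of the L cells justified above, so L
(5,1): the move to (0,1) reaches an L cell, so W

(1,5): L, (5,1): W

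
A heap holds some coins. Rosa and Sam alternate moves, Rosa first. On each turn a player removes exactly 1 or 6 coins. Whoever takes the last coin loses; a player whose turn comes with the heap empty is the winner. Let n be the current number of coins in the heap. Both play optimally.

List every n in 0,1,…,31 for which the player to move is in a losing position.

1, 3, 5, 8, 10, 12, 15, 17, 19, 22, 24, 26, 29, 31

Work bottom-up. With no move the player to move wins. Otherwise the position is W if at least one move leads to an L position for the opponent, and L if every move leads to a W.
n=0: no move; the opponent has just taken the last coin and therefore loses → W
n=1: →0(W) only, which is W, so L
n=2: →1(L), so W
n=3: →2(W) only, which is W, so L
n=4: →3(L), so W
n=5: →4(W) only, which is W, so L
n=6: →5(L), so W
n=7: →1(L), so W
n=8: →7(W), 2(W) — all W, so L
n=9: →8(L), so W
n=10: →9(W), 4(W) — all W, so L
n=11: →10(L), so W
n=12: →11(W), 6(W) — all W, so L
n=13: →12(L), so W
n=14: →8(L), so W
n=15: →14(W), 9(W) — all W, so L
n=16: →15(L), so W
n=17: →16(W), 11(W) — all W, so L
n=18: →17(L), so W
n=19: →18(W), 13(W) — all W, so L
n=20: →19(L), so W
n=21: →15(L), so W
n=22: →21(W), 16(W) — all W, so L
n=23: →22(L), so W
n=24: →23(W), 18(W) — all W, so L
n=25: →24(L), so W
n=26: →25(W), 20(W) — all W, so L
n=27: →26(L), so W
n=28: →22(L), so W
n=29: →28(W), 23(W) — all W, so L
n=30: →29(L), so W
n=31: →30(W), 25(W) — all W, so L
Reading off the rows marked L gives the requested list; there are 14 such values of n.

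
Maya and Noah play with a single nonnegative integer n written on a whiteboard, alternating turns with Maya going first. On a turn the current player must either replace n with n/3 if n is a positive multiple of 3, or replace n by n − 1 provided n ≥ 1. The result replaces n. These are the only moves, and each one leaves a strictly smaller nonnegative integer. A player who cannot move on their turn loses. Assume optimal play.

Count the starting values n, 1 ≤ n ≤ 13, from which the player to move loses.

6

Label each position W (a win for the player to move) or L (a loss). A position with no legal move is L; any other position is W exactly when some move reaches an L, and L when every move reaches a W.
n=0: no move → L
n=1: reaches L-position 0 → W
n=2: only reaches 1(W), which is W → L
n=3: reaches L-position 2 → W
n=4: only reaches 3(W), which is W → L
n=5: reaches L-position 4 → W
n=6: reaches L-position 2 → W
n=7: only reaches 6(W), which is W → L
n=8: reaches L-position 7 → W
n=9: only reaches 3(W), 8(W), all W → L
n=10: reaches L-position 9 → W
n=11: only reaches 10(W), which is W → L
n=12: reaches L-position 4 → W
n=13: only reaches 12(W), which is W → L
L entries with 1 ≤ n ≤ 13 (n=0 is outside the asked range and is not counted): n = 2, 4, 7, 9, 11, 13; that makes 6.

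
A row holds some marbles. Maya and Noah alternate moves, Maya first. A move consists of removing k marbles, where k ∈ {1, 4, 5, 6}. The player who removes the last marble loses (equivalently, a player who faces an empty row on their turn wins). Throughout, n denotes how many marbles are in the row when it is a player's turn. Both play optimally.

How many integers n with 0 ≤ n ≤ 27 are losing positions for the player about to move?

6

Label each position W (a win for the player to move) or L (a loss). A position with no legal move is W; any other position is W exactly when some move reaches an L, and L when every move reaches a W.
n=0: no move; the opponent has just taken the last marble and therefore loses → W
n=1: only reaches 0(W), which is W → L
n=2: reaches L-position 1 → W
n=3: only reaches 2(W), which is W → L
n=4: reaches L-position 3 → W
n=5: reaches L-position 1 → W
n=6: reaches L-position 1 → W
n=7: reaches L-position 3 → W
n=8: reaches L-position 3 → W
n=9: reaches L-position 3 → W
n=10: only reaches 9(W), 6(W), 5(W), 4(W), all W → L
n=11: reaches L-position 10 → W
n=12: only reaches 11(W), 8(W), 7(W), 6(W), all W → L
n=13: reaches L-position 12 → W
n=14: reaches L-position 10 → W
n=15: reaches L-position 10 → W
n=16: reaches L-position 12 → W
n=17: reaches L-position 12 → W
n=18: reaches L-position 12 → W
n=19: only reaches 18(W), 15(W), 14(W), 13(W), all W → L
n=20: reaches L-position 19 → W
n=21: only reaches 20(W), 17(W), 16(W), 15(W), all W → L
n=22: reaches L-position 21 → W
n=23: reaches L-position 19 → W
n=24: reaches L-position 19 → W
n=25: reaches L-position 21 → W
n=26: reaches L-position 21 → W
n=27: reaches L-position 21 → W
L entries with 0 ≤ n ≤ 27: n = 1, 3, 10, 12, 19, 21; that makes 6.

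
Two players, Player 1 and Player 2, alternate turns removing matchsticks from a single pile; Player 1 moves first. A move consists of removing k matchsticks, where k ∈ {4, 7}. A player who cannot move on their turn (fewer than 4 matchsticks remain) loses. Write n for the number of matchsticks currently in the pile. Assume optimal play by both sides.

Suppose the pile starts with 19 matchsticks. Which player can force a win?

Build the W/L table. Terminal = L. A non-terminal position is W if it has a move to some L; otherwise it is L.
n=0: no move → L
n=1: no move → L
n=2: no move → L
n=3: no move → L
n=4: →0(L), so W
n=5: →1(L), so W
n=6: →2(L), so W
n=7: →3(L), so W
n=8: →1(L), so W
n=9: →2(L), so W
n=10: →3(L), so W
n=11: →7(W), 4(W) — all W, so L
n=12: →8(W), 5(W) — all W, so L
n=13: →9(W), 6(W) — all W, so L
n=14: →10(W), 7(W) — all W, so L
n=15: →11(L), so W
n=16: →12(L), so W
n=17: →13(L), so W
n=18: →14(L), so W
n=19: →12(L), so W
The starting position 19 is W: Player 1 should remove 7, leaving 12, handing over an L position.

Player 1 wins.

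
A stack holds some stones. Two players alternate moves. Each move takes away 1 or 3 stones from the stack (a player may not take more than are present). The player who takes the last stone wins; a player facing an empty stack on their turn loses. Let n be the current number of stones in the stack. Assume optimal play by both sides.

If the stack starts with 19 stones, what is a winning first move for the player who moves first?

Remove 1, leaving 18.

Work bottom-up. With no move the player to move loses. Otherwise the position is W if at least one move leads to an L position for the opponent, and L if every move leads to a W.
n=0: no move → L
n=1: reaches L-position 0 → W
n=2: only reaches 1(W), which is W → L
n=3: reaches L-position 2 → W
n=4: only reaches 3(W), 1(W), all W → L
n=5: reaches L-position 4 → W
n=6: only reaches 5(W), 3(W), all W → L
n=7: reaches L-position 6 → W
n=8: only reaches 7(W), 5(W), all W → L
n=9: reaches L-position 8 → W
n=10: only reaches 9(W), 7(W), all W → L
n=11: reaches L-position 10 → W
n=12: only reaches 11(W), 9(W), all W → L
n=13: reaches L-position 12 → W
n=14: only reaches 13(W), 11(W), all W → L
n=15: reaches L-position 14 → W
n=16: only reaches 15(W), 13(W), all W → L
n=17: reaches L-position 16 → W
n=18: only reaches 17(W), 15(W), all W → L
n=19: reaches L-position 18 → W
From 19, the L positions reachable in one move are: 18, 16. Any move reaching one of these is winning.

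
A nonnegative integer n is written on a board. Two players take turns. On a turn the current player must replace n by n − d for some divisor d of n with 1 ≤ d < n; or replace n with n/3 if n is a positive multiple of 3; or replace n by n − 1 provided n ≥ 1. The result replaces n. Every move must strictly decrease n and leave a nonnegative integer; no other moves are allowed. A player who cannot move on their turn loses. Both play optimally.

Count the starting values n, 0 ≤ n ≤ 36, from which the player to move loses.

14

Classify positions by backward induction: terminal positions (no move available) are L. From any other position, the mover wins iff some move reaches an L.
n=0: no move → L
n=1: reaches L-position 0 → W
n=2: only reaches 1(W), which is W → L
n=3: reaches L-position 2 → W
n=4: reaches L-position 2 → W
n=5: only reaches 4(W), which is W → L
n=6: reaches L-position 2 → W
n=7: only reaches 6(W), which is W → L
n=8: reaches L-position 7 → W
n=9: only reaches 3(W), 6(W), 8(W), all W → L
n=10: reaches L-position 5 → W
n=11: only reaches 10(W), which is W → L
n=12: reaches L-position 9 → W
n=13: only reaches 12(W), which is W → L
n=14: reaches L-position 7 → W
n=15: reaches L-position 5 → W
n=16: only reaches 8(W), 12(W), 14(W), 15(W), all W → L
n=17: reaches L-position 16 → W
n=18: reaches L-position 9 → W
n=19: only reaches 18(W), which is W → L
n=20: reaches L-position 16 → W
n=21: reaches L-position 7 → W
n=22: reaches L-position 11 → W
n=23: only reaches 22(W), which is W → L
n=24: reaches L-position 16 → W
n=25: only reaches 20(W), 24(W), all W → L
n=26: reaches L-position 13 → W
n=27: reaches L-position 9 → W
n=28: only reaches 14(W), 21(W), 24(W), 26(W), 27(W), all W → L
n=29: reaches L-position 28 → W
n=30: reaches L-position 25 → W
n=31: only reaches 30(W), which is W → L
n=32: reaches L-position 16 → W
n=33: reaches L-position 11 → W
n=34: only reaches 17(W), 32(W), 33(W), all W → L
n=35: reaches L-position 28 → W
n=36: reaches L-position 34 → W
L entries with 0 ≤ n ≤ 36: n = 0, 2, 5, 7, 9, 11, 13, 16, 19, 23, 25, 28, 31, 34; that makes 14.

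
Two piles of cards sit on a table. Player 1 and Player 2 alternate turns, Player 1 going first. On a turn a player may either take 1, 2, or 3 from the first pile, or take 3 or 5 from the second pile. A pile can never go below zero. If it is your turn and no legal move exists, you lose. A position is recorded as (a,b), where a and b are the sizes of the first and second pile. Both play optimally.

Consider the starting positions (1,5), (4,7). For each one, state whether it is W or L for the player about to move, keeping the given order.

Classify positions by backward induction: terminal positions (no move available) are L. From any other position, the mover wins iff some move reaches an L.
No move ever increases a pile, so every position that can arise here has a ≤ 4 and b ≤ 7; it is enough to label the cells with 0 ≤ a ≤ 4 and 0 ≤ b ≤ 7.
Every move lowers a or b (never raises either), so fill the grid row by row in increasing a, and left to right within a row: each cell's successors are then already labelled.
      b=0  b=1  b=2  b=3  b=4  b=5  b=6  b=7
a=0:    L    L    L    W    W    W    W    W
a=1:    W    W    W    L    L    L    W    W
a=2:    W    W    W    W    W    W    L    L
a=3:    W    W    W    W    W    W    W    W
a=4:    L    L    L    W    W    W    W    W
Cells with no legal move (terminal, hence L): (0,0), (0,1), (0,2).
The remaining L cells, each justified by listing all of its moves:
(1,3): moves to (0,3)(W), (1,0)(W); every one is W ⇒ L
(1,4): moves to (0,4)(W), (1,1)(W); every one is W ⇒ L
(1,5): moves to (0,5)(W), (1,2)(W), (1,0)(W); every one is W ⇒ L
(2,6): moves to (1,6)(W), (0,6)(W), (2,3)(W), (2,1)(W); every one is W ⇒ L
(2,7): moves to (1,7)(W), (0,7)(W), (2,4)(W), (2,2)(W); every one is W ⇒ L
(4,0): moves to (3,0)(W), (2,0)(W), (1,0)(W); every one is W ⇒ L
(4,1): moves to (3,1)(W), (2,1)(W), (1,1)(W); every one is W ⇒ L
(4,2): moves to (3,2)(W), (2,2)(W), (1,2)(W); every one is W ⇒ L
Every other cell has at least one move into one of the L cells above, so it is W.
(1,5): one of the L cells justified above, so L
(4,7): the move to (2,7) reaches an L cell, so W

(1,5): L, (4,7): W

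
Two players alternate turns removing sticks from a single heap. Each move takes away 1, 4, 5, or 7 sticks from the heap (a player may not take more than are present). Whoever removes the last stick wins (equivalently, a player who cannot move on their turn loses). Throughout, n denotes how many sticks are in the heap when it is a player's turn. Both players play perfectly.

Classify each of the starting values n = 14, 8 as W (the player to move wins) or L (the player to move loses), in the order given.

Use the standard recursion: the mover loses at a terminal position; elsewhere, the mover wins exactly when some move hands the opponent an L position.
n=0: no move → L
n=1: can move to 0, which is L ⇒ W
n=2: the only move is to 1(W), a W ⇒ L
n=3: can move to 2, which is L ⇒ W
n=4: can move to 0, which is L ⇒ W
n=5: can move to 0, which is L ⇒ W
n=6: can move to 2, which is L ⇒ W
n=7: can move to 2, which is L ⇒ W
n=8: moves to 7(W), 4(W), 3(W), 1(W); every one is W ⇒ L
n=9: can move to 8, which is L ⇒ W
n=10: moves to 9(W), 6(W), 5(W), 3(W); every one is W ⇒ L
n=11: can move to 10, which is L ⇒ W
n=12: can move to 8, which is L ⇒ W
n=13: can move to 8, which is L ⇒ W
n=14: can move to 10, which is L ⇒ W

14: W, 8: L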